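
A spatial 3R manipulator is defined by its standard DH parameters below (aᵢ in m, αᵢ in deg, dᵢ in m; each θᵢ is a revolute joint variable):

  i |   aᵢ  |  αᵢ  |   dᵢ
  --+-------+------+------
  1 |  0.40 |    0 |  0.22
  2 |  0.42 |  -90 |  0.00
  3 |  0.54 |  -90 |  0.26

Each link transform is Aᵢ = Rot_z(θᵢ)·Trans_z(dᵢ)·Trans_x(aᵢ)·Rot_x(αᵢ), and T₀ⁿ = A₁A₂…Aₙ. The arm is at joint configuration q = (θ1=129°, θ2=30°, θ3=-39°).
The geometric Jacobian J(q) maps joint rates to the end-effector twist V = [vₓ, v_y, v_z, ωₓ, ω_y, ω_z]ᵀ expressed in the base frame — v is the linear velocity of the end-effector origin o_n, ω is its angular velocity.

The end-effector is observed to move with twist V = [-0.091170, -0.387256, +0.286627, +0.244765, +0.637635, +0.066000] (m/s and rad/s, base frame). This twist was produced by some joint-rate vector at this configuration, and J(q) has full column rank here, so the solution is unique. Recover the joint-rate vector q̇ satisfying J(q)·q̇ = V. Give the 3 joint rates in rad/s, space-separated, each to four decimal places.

0.9780 -0.9120 -0.6830

o_n = [-1.1288, 0.3690, 0.5598]
J₁: ẑ×o_n = [-0.3690, -1.1288, 0.0000], ω = ẑ
J2: z=[0.0000, 0.0000, 1.0000] o=[-0.2517, 0.3109, 0.2200] → [-0.0582, -0.8771, 0.0000, 0.0000, 0.0000, 1.0000]
J3: z=[-0.3584, -0.9336, 0.0000] o=[-0.6438, 0.4614, 0.2200] → [-0.3173, 0.1218, -0.4197, -0.3584, -0.9336, 0.0000]
q̇ = J⁺·V = [0.9780, -0.9120, -0.6830]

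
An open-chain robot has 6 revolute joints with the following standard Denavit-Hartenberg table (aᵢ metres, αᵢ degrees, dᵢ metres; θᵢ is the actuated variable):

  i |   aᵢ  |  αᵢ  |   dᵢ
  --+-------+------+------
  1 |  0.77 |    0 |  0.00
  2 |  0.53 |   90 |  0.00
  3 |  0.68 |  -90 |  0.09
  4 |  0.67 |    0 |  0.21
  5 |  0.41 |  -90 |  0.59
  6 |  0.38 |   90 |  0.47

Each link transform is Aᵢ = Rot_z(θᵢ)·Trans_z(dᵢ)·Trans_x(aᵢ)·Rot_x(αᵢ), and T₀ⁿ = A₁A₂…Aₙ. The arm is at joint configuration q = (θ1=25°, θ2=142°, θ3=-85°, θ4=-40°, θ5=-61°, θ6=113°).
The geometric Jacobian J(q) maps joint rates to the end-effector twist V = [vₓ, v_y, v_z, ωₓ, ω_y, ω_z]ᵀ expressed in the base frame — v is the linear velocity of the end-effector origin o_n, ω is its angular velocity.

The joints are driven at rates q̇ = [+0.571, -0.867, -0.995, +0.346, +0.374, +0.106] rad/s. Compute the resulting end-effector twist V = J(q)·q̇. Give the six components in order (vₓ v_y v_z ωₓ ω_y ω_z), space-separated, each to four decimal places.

o_n = [-0.1968, 1.4218, -1.5594]
J₁: ẑ×o_n = [-1.4218, -0.1968, 0.0000], ω = ẑ
J2: z=[0.0000, 0.0000, 1.0000] o=[0.6979, 0.3254, 0.0000] → [-1.0964, -0.8946, 0.0000, 0.0000, 0.0000, 1.0000]
J3: z=[0.2250, 0.9744, 0.0000] o=[0.1814, 0.4446, 0.0000] → [-1.5194, 0.3508, 0.5884, 0.2250, 0.9744, 0.0000]
J4: z=[-0.9707, 0.2241, 0.0872] o=[0.1439, 0.5457, -0.6774] → [-0.2740, -0.8858, -0.7741, -0.9707, 0.2241, 0.0872]
J5: z=[-0.9707, 0.2241, 0.0872] o=[-0.0066, 1.0224, -1.1704] → [-0.1220, -0.3941, -0.3451, -0.9707, 0.2241, 0.0872]
J6: z=[-0.0404, 0.2052, -0.9779] o=[-0.4821, 1.5453, -1.0411] → [-0.2270, -0.3000, -0.0535, -0.0404, 0.2052, -0.9779]
V = J·q̇ = [1.4860, -0.1714, -0.9880, -0.9270, -0.7864, -0.3369]

1.4860 -0.1714 -0.9880 -0.9270 -0.7864 -0.3369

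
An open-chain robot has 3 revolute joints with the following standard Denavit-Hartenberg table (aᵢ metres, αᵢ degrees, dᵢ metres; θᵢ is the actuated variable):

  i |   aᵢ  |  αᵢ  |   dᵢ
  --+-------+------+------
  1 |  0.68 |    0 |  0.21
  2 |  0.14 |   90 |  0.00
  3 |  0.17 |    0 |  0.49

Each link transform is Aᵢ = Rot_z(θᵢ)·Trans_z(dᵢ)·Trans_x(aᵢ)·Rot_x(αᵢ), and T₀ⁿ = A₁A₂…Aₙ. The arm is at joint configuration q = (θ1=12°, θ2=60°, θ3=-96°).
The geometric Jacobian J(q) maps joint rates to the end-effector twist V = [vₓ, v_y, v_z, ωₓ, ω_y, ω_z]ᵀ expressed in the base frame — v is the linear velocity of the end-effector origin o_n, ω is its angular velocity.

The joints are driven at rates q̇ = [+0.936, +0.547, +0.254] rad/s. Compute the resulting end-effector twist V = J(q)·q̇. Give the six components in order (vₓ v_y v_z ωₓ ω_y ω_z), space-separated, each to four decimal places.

-0.0669 1.4105 -0.0045 0.2416 -0.0785 1.4830

o_n = [1.1689, 0.1062, 0.0409]
J₁: ẑ×o_n = [-0.1062, 1.1689, 0.0000], ω = ẑ
J2: z=[0.0000, 0.0000, 1.0000] o=[0.6651, 0.1414, 0.2100] → [0.0352, 0.5038, -0.0000, 0.0000, 0.0000, 1.0000]
J3: z=[0.9511, -0.3090, 0.0000] o=[0.7084, 0.2745, 0.2100] → [0.0522, 0.1608, -0.0178, 0.9511, -0.3090, 0.0000]
V = J·q̇ = [-0.0669, 1.4105, -0.0045, 0.2416, -0.0785, 1.4830]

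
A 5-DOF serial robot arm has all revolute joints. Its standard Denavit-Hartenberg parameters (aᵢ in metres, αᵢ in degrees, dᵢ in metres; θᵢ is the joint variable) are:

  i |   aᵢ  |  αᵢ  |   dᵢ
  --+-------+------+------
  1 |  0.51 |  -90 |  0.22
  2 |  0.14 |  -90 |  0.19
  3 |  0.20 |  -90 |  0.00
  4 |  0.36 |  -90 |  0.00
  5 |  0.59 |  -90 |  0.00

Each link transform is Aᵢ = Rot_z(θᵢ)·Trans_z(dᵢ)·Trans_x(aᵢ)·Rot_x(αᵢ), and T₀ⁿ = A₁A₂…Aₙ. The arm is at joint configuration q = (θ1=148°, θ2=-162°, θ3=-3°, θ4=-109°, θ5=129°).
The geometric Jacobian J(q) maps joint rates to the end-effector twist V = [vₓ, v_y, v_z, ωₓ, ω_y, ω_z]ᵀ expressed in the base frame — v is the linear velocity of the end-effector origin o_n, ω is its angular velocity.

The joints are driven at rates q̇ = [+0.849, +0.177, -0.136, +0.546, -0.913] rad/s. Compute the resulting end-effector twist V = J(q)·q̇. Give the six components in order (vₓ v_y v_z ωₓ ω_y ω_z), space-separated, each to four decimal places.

-0.1022 -0.5585 0.3599 -0.3396 0.6997 0.1794

o_n = [-0.5211, -0.4509, 0.3085]
J₁: ẑ×o_n = [0.4509, -0.5211, 0.0000], ω = ẑ
J2: z=[-0.5299, -0.8480, 0.0000] o=[-0.4325, 0.2703, 0.2200] → [-0.0751, 0.0469, 0.3071, -0.5299, -0.8480, 0.0000]
J3: z=[-0.2621, 0.1638, 0.9511] o=[-0.4203, 0.0386, 0.2633] → [0.4730, -0.0840, 0.1448, -0.2621, 0.1638, 0.9511]
J4: z=[0.5714, 0.8205, 0.0162] o=[-0.2647, -0.0710, 0.3250] → [-0.0073, 0.0052, -0.0068, 0.5714, 0.8205, 0.0162]
J5: z=[0.6500, -0.4645, 0.6014] o=[-0.4451, 0.0490, 0.6125] → [0.4419, 0.1519, -0.3602, 0.6500, -0.4645, 0.6014]
V = J·q̇ = [-0.1022, -0.5585, 0.3599, -0.3396, 0.6997, 0.1794]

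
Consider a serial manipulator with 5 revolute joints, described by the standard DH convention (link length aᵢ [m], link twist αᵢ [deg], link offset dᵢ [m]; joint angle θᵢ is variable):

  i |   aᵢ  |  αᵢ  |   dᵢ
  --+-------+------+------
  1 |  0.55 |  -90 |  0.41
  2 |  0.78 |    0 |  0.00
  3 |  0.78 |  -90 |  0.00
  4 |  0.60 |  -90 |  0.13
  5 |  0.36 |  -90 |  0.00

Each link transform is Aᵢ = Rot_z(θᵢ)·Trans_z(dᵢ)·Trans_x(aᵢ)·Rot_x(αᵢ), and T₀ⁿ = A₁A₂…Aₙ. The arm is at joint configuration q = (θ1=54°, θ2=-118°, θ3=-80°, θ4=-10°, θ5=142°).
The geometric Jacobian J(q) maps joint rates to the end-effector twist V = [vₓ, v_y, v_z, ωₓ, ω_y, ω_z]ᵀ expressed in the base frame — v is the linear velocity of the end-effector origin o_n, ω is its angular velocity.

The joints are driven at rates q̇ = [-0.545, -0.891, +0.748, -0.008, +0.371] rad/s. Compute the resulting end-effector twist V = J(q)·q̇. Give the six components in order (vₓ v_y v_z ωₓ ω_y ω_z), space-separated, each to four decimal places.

-0.6357 -0.1291 -0.3454 0.3767 -0.3464 -0.5725

o_n = [-0.5299, -0.6359, 0.6743]
J₁: ẑ×o_n = [0.6359, -0.5299, 0.0000], ω = ẑ
J2: z=[-0.8090, 0.5878, 0.0000] o=[0.3233, 0.4450, 0.4100] → [0.1553, 0.2138, 1.3760, -0.8090, 0.5878, 0.0000]
J3: z=[-0.8090, 0.5878, 0.0000] o=[0.1080, 0.1487, 1.0987] → [-0.2495, -0.3434, 1.0098, -0.8090, 0.5878, 0.0000]
J4: z=[-0.1816, -0.2500, 0.9511] o=[-0.3280, -0.4514, 0.8577] → [0.2213, -0.2254, -0.0170, -0.1816, -0.2500, 0.9511]
J5: z=[0.6997, -0.7125, -0.0537] o=[-0.7662, -0.8773, 0.7987] → [0.1016, 0.0744, 0.3372, 0.6997, -0.7125, -0.0537]
V = J·q̇ = [-0.6357, -0.1291, -0.3454, 0.3767, -0.3464, -0.5725]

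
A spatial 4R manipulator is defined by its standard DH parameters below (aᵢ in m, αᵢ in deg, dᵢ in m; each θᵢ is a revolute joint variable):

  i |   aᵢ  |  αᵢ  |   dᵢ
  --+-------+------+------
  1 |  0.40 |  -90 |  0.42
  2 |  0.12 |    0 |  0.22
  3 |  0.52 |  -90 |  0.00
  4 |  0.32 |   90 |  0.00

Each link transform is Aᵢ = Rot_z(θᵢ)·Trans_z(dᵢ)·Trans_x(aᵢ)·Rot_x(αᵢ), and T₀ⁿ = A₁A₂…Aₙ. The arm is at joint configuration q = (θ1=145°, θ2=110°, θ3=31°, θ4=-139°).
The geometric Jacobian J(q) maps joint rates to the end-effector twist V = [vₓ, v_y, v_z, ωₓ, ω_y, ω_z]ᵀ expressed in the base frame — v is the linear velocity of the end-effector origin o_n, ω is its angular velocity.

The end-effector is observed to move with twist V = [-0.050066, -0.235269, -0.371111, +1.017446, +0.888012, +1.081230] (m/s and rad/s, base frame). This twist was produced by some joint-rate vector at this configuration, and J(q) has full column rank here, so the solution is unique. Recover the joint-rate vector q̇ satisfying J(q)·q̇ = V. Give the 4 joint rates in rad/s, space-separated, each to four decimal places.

0.6810 -0.4710 -0.8400 0.5150

o_n = [-0.3634, -0.2704, 0.1320]
J₁: ẑ×o_n = [0.2704, -0.3634, 0.0000], ω = ẑ
J2: z=[-0.5736, -0.8192, 0.0000] o=[-0.3277, 0.2294, 0.4200] → [0.2359, -0.1652, 0.2575, -0.5736, -0.8192, 0.0000]
J3: z=[-0.5736, -0.8192, 0.0000] o=[-0.4202, 0.0257, 0.3072] → [0.1436, -0.1005, 0.2164, -0.5736, -0.8192, 0.0000]
J4: z=[0.5155, -0.3610, 0.7771] o=[-0.0892, -0.2061, -0.0200] → [-0.0049, -0.2914, -0.1321, 0.5155, -0.3610, 0.7771]
q̇ = J⁺·V = [0.6810, -0.4710, -0.8400, 0.5150]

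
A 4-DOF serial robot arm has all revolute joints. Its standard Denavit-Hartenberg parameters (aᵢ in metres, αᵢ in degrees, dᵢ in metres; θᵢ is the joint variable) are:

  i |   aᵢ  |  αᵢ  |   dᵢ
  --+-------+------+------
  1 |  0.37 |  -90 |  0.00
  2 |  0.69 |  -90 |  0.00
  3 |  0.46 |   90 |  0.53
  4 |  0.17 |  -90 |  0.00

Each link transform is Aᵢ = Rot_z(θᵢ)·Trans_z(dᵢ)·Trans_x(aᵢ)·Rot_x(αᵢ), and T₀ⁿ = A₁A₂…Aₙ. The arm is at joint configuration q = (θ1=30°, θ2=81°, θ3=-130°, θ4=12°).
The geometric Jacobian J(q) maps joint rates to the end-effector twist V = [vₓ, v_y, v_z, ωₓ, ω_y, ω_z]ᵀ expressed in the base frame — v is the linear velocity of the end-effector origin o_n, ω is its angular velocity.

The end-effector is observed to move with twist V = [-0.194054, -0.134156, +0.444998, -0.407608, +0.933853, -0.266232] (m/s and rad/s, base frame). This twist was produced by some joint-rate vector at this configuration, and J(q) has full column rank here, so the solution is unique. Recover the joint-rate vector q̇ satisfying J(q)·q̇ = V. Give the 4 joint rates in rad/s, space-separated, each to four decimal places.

0.0120 0.7670 -0.0690 -0.3820

o_n = [-0.3641, 0.3438, -0.3723]
J₁: ẑ×o_n = [-0.3438, -0.3641, 0.0000], ω = ẑ
J2: z=[-0.5000, 0.8660, 0.0000] o=[0.3204, 0.1850, 0.0000] → [-0.3224, -0.1862, 0.5134, -0.5000, 0.8660, 0.0000]
J3: z=[-0.8554, -0.4938, -0.1564] o=[0.4139, 0.2390, -0.6815] → [-0.1363, 0.3862, -0.4739, -0.8554, -0.4938, -0.1564]
J4: z=[0.2176, -0.6166, 0.7566] o=[-0.2557, 0.2593, -0.4724] → [-0.1256, -0.1038, -0.0485, 0.2176, -0.6166, 0.7566]
q̇ = J⁺·V = [0.0120, 0.7670, -0.0690, -0.3820]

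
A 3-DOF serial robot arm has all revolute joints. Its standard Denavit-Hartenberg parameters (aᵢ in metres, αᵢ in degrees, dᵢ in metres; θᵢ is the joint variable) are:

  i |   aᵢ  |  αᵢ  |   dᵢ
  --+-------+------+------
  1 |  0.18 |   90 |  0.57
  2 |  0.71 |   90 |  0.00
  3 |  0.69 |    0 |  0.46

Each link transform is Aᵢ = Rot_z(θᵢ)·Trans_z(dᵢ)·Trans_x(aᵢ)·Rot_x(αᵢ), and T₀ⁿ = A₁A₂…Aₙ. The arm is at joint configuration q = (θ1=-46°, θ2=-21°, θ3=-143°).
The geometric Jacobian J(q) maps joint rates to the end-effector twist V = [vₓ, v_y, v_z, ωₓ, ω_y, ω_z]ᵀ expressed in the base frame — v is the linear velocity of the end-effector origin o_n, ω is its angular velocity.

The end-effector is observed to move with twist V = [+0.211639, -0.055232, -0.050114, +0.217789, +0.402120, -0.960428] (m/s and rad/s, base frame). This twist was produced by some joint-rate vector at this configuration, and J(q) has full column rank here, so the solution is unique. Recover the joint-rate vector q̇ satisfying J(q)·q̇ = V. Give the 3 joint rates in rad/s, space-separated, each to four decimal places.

o_n = [0.4123, 0.1708, 0.0836]
J₁: ẑ×o_n = [-0.1708, 0.4123, 0.0000], ω = ẑ
J2: z=[-0.7193, -0.6947, 0.0000] o=[0.1250, -0.1295, 0.5700] → [0.3379, -0.3499, -0.0165, -0.7193, -0.6947, 0.0000]
J3: z=[-0.2489, 0.2578, -0.9336] o=[0.5855, -0.6063, 0.3156] → [0.6657, 0.1039, -0.1488, -0.2489, 0.2578, -0.9336]
q̇ = J⁺·V = [-0.6010, -0.4360, 0.3850]

-0.6010 -0.4360 0.3850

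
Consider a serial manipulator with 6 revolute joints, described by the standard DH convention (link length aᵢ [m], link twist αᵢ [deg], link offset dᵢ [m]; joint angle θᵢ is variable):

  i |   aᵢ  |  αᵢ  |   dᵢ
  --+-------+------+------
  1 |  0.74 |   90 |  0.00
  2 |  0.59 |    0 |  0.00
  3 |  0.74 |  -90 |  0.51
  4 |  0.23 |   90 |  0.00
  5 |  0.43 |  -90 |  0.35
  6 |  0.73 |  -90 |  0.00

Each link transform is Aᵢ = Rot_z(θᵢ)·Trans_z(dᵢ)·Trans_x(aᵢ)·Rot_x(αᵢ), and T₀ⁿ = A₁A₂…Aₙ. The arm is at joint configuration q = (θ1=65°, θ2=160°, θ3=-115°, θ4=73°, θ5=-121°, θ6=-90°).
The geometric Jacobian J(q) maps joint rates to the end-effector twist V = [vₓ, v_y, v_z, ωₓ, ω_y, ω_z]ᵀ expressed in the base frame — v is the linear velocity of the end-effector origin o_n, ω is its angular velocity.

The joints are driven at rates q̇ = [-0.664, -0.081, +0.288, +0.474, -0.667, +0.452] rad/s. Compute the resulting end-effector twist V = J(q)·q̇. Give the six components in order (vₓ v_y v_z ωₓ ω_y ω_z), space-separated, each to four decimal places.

0.6776 -0.9998 0.2803 -0.5538 -0.3392 -0.8644

o_n = [1.4601, 1.1966, 1.1965]
J₁: ẑ×o_n = [-1.1966, 1.4601, 0.0000], ω = ẑ
J2: z=[0.9063, -0.4226, 0.0000] o=[0.3127, 0.6707, 0.0000] → [-0.5057, -1.0844, 0.9615, 0.9063, -0.4226, 0.0000]
J3: z=[0.9063, -0.4226, 0.0000] o=[0.0784, 0.1682, 0.2018] → [-0.4204, -0.9015, 1.5160, 0.9063, -0.4226, 0.0000]
J4: z=[-0.2988, -0.6409, 0.7071] o=[0.7618, 0.4269, 0.7251] → [-0.8464, 0.6347, 0.2175, -0.2988, -0.6409, 0.7071]
J5: z=[0.5508, 0.4893, 0.6762] o=[0.5825, 0.5629, 0.7726] → [-0.2211, 0.3600, -0.0804, 0.5508, 0.4893, 0.6762]
J6: z=[-0.5141, 0.8371, -0.1870] o=[1.0580, 0.8394, 0.7029] → [0.4800, 0.1786, -0.5202, -0.5141, 0.8371, -0.1870]
V = J·q̇ = [0.6776, -0.9998, 0.2803, -0.5538, -0.3392, -0.8644]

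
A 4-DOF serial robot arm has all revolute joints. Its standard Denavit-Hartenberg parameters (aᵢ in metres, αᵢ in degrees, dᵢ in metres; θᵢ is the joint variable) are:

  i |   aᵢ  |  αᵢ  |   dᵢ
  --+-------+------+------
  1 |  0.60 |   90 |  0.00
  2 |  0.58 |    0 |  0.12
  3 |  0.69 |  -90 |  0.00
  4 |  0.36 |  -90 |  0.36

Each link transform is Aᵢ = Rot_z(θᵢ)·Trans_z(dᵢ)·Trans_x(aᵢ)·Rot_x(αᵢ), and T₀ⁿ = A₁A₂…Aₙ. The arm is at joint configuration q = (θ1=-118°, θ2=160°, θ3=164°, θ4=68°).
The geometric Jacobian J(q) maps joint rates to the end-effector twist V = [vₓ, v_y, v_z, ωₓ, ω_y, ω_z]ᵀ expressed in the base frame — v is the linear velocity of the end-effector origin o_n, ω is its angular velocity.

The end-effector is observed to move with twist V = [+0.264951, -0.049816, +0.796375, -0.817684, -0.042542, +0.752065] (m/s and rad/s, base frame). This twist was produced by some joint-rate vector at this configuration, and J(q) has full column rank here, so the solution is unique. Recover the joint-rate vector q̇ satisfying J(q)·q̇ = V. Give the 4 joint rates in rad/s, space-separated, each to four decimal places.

0.1720 -0.0710 0.7730 0.7170

o_n = [-0.2497, -0.9250, 0.0048]
J₁: ẑ×o_n = [0.9250, -0.2497, 0.0000], ω = ẑ
J2: z=[-0.8829, 0.4695, 0.0000] o=[-0.2817, -0.5298, 0.0000] → [0.0022, 0.0042, 0.3339, -0.8829, 0.4695, 0.0000]
J3: z=[-0.8829, 0.4695, 0.0000] o=[-0.1318, 0.0078, 0.1984] → [-0.0909, -0.1709, 0.8789, -0.8829, 0.4695, 0.0000]
J4: z=[-0.2759, -0.5190, 0.8090] o=[-0.3938, -0.4851, -0.2072] → [0.2458, 0.1751, 0.1962, -0.2759, -0.5190, 0.8090]
q̇ = J⁺·V = [0.1720, -0.0710, 0.7730, 0.7170]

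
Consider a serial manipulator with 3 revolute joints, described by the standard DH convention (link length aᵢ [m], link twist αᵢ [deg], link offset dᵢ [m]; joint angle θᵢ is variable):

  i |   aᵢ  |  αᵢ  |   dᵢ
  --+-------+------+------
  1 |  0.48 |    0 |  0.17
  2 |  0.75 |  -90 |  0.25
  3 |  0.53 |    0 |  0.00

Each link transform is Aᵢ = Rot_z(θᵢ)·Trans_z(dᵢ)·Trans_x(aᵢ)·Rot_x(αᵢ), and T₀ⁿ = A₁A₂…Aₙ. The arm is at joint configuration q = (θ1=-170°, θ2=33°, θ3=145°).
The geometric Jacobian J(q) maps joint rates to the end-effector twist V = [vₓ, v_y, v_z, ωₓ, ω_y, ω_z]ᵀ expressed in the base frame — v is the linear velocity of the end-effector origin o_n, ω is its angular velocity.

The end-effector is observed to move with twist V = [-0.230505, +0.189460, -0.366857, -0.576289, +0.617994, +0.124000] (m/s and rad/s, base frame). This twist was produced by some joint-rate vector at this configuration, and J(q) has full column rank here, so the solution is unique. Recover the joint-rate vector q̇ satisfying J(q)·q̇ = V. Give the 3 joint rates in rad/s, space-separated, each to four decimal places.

o_n = [-0.7037, -0.2988, 0.1160]
J₁: ẑ×o_n = [0.2988, -0.7037, 0.0000], ω = ẑ
J2: z=[0.0000, 0.0000, 1.0000] o=[-0.4727, -0.0834, 0.1700] → [0.2154, -0.2310, 0.0000, 0.0000, 0.0000, 1.0000]
J3: z=[0.6820, -0.7314, 0.0000] o=[-1.0212, -0.5948, 0.4200] → [0.2223, 0.2073, 0.4342, 0.6820, -0.7314, 0.0000]
q̇ = J⁺·V = [-0.8320, 0.9560, -0.8450]

-0.8320 0.9560 -0.8450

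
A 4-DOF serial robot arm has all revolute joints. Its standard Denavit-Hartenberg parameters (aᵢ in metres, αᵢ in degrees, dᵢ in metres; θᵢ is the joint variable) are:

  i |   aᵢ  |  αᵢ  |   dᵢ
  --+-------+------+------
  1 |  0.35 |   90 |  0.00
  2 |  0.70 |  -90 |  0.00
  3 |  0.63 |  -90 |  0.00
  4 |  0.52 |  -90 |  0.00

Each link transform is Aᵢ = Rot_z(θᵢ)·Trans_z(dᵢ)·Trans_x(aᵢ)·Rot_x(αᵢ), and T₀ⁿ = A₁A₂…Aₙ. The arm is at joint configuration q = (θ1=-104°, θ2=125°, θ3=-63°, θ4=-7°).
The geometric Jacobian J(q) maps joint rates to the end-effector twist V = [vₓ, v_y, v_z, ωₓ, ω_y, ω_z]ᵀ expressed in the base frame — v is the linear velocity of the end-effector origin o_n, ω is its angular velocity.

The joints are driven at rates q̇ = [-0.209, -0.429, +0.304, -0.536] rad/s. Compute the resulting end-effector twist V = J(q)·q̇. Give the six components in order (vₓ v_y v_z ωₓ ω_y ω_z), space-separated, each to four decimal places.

o_n = [-0.8937, 0.6370, 0.9633]
J₁: ẑ×o_n = [-0.6370, -0.8937, 0.0000], ω = ẑ
J2: z=[-0.9703, 0.2419, 0.0000] o=[-0.0847, -0.3396, 0.0000] → [0.2330, 0.9347, -0.7519, -0.9703, 0.2419, 0.0000]
J3: z=[0.1982, 0.7948, -0.5736] o=[0.0125, 0.0500, 0.5734] → [0.6466, 0.4425, 0.8365, 0.1982, 0.7948, -0.5736]
J4: z=[0.5641, 0.3860, 0.7299] o=[-0.4925, 0.3450, 0.8077] → [-0.1531, -0.3806, 0.3196, 0.5641, 0.3860, 0.7299]
V = J·q̇ = [0.3118, 0.1243, 0.4055, 0.1741, -0.0691, -0.7746]

0.3118 0.1243 0.4055 0.1741 -0.0691 -0.7746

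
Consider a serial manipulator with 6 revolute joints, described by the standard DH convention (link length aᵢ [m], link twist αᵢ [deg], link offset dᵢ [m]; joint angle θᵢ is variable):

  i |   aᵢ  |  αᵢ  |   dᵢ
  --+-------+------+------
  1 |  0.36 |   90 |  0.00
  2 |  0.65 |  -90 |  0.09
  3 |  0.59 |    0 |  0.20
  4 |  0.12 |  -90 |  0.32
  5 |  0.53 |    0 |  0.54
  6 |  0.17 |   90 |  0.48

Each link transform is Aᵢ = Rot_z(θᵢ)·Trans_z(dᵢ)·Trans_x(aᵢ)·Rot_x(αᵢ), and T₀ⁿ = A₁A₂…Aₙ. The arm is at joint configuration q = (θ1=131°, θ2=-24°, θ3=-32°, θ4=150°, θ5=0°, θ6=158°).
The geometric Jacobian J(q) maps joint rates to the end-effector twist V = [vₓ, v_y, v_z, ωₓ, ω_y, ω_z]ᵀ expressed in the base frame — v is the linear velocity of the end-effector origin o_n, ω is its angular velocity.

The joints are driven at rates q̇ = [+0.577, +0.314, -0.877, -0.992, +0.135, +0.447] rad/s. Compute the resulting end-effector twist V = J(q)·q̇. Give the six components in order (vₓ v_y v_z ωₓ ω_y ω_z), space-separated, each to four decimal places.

-1.3724 -1.4215 0.2200 1.2499 -0.5428 -0.9214

o_n = [-0.0319, 0.7177, 0.4093]
J₁: ẑ×o_n = [-0.7177, -0.0319, 0.0000], ω = ẑ
J2: z=[0.7547, 0.6561, 0.0000] o=[-0.2362, 0.2717, 0.0000] → [0.2685, -0.3089, 0.2026, 0.7547, 0.6561, 0.0000]
J3: z=[-0.2668, 0.3070, 0.9135] o=[-0.5578, 0.7789, -0.2644] → [0.2627, 0.6602, -0.1451, -0.2668, 0.3070, 0.9135]
J4: z=[-0.2668, 0.3070, 0.9135] o=[-0.6751, 1.3904, -0.2852] → [0.8277, 0.7729, -0.0179, -0.2668, 0.3070, 0.9135]
J5: z=[0.8835, -0.3008, 0.3591] o=[-0.8067, 1.3802, 0.0301] → [0.1239, -0.0568, -0.3523, 0.8835, -0.3008, 0.3591]
J6: z=[0.8835, -0.3008, 0.3591] o=[-0.5337, 0.7393, 0.3252] → [-0.0175, 0.1059, 0.1318, 0.8835, -0.3008, 0.3591]
V = J·q̇ = [-1.3724, -1.4215, 0.2200, 1.2499, -0.5428, -0.9214]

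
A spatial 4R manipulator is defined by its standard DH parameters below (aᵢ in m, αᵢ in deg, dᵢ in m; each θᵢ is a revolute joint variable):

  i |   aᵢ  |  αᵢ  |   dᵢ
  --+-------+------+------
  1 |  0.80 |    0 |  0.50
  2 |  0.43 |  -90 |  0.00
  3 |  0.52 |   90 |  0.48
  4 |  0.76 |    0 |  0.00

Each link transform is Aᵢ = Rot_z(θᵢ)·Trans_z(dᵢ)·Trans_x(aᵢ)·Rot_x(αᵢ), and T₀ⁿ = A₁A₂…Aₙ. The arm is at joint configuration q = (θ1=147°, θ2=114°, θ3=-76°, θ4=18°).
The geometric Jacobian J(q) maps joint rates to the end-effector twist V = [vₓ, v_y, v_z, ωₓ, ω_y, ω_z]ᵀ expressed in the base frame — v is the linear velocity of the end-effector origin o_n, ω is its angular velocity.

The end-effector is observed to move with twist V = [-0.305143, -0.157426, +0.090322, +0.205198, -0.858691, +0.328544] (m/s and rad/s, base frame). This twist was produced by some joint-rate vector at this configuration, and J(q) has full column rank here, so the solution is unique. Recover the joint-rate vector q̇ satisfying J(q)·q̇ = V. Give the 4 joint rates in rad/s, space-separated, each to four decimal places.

0.1770 0.3550 0.3370 -0.8410

o_n = [-0.0792, -0.3978, 1.7059]
J₁: ẑ×o_n = [0.3978, -0.0792, 0.0000], ω = ẑ
J2: z=[0.0000, 0.0000, 1.0000] o=[-0.6709, 0.4357, 0.5000] → [0.8335, 0.5918, -0.0000, 0.0000, 0.0000, 1.0000]
J3: z=[0.9877, -0.1564, 0.0000] o=[-0.7382, 0.0110, 0.5000] → [-0.1886, -1.1910, -0.3007, 0.9877, -0.1564, 0.0000]
J4: z=[0.1518, 0.9583, 0.2419] o=[-0.2838, -0.1883, 1.0046] → [0.7228, -0.0570, -0.2279, 0.1518, 0.9583, 0.2419]
q̇ = J⁺·V = [0.1770, 0.3550, 0.3370, -0.8410]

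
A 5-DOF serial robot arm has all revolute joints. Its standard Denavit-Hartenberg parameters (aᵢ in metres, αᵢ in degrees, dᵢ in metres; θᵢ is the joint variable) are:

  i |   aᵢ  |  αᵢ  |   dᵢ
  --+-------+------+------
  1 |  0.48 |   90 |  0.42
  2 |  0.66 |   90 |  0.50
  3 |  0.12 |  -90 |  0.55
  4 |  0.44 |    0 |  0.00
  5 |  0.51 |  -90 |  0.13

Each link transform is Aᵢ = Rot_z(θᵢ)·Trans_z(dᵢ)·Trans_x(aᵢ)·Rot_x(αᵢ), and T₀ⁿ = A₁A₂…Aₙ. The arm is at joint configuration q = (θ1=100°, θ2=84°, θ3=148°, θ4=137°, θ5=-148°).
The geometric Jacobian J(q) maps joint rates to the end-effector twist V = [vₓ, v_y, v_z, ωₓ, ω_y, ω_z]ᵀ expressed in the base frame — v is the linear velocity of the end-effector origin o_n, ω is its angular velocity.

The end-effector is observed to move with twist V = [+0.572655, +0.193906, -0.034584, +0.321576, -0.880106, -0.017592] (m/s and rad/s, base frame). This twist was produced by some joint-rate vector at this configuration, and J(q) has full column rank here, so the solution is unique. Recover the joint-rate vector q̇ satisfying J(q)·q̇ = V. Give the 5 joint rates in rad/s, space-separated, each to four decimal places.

o_n = [0.3903, 0.9427, 0.7195]
J₁: ẑ×o_n = [-0.9427, 0.3903, 0.0000], ω = ẑ
J2: z=[0.9848, 0.1736, 0.0000] o=[-0.0834, 0.4727, 0.4200] → [0.0520, -0.2950, 0.3806, 0.9848, 0.1736, 0.0000]
J3: z=[-0.1727, 0.9794, -0.1045] o=[0.3971, 0.6275, 1.0764] → [-0.3165, -0.0609, -0.0478, -0.1727, 0.9794, -0.1045]
J4: z=[-0.8255, -0.2018, -0.5270] o=[0.3666, 1.1667, 0.9177] → [-0.0781, -0.1761, 0.1897, -0.8255, -0.2018, -0.5270]
J5: z=[-0.8255, -0.2018, -0.5270] o=[0.2455, 0.8713, 1.2205] → [0.1387, -0.4899, -0.0297, -0.8255, -0.2018, -0.5270]
q̇ = J⁺·V = [-0.3570, -0.2220, -0.9530, -0.0420, -0.4130]

-0.3570 -0.2220 -0.9530 -0.0420 -0.4130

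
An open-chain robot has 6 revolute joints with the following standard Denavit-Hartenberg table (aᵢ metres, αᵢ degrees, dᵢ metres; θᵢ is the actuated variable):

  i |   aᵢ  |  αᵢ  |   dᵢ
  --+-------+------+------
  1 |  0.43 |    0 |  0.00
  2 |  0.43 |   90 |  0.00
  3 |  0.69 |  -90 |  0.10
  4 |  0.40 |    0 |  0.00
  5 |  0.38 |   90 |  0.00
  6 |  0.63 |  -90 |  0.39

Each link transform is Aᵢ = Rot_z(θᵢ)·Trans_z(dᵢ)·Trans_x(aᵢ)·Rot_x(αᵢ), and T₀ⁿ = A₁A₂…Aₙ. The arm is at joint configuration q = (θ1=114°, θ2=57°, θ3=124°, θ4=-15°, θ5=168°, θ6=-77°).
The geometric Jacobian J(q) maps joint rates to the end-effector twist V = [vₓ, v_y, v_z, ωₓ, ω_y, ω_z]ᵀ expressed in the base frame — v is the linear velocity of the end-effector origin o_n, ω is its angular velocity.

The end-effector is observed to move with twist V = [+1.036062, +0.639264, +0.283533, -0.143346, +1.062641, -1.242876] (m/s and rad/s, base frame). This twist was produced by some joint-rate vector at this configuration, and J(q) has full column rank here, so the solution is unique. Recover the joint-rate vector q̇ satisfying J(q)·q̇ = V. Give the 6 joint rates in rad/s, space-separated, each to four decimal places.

o_n = [-0.7263, 0.0946, 0.9970]
J₁: ẑ×o_n = [-0.0946, -0.7263, 0.0000], ω = ẑ
J2: z=[0.0000, 0.0000, 1.0000] o=[-0.1749, 0.3928, 0.0000] → [0.2982, -0.5514, 0.0000, 0.0000, 0.0000, 1.0000]
J3: z=[0.1564, 0.9877, 0.0000] o=[-0.5996, 0.4601, 0.0000] → [0.9847, -0.1560, 0.0679, 0.1564, 0.9877, 0.0000]
J4: z=[0.8188, -0.1297, -0.5592] o=[-0.2029, 0.4985, 0.5720] → [-0.2810, -0.0553, -0.3986, 0.8188, -0.1297, -0.5592]
J5: z=[0.8188, -0.1297, -0.5592] o=[0.0267, 0.5670, 0.8924] → [-0.2777, 0.3354, -0.4844, 0.8188, -0.1297, -0.5592]
J6: z=[0.1114, -0.9198, 0.3764] o=[-0.1873, 0.4262, 0.6117] → [-0.2296, -0.2458, -0.5327, 0.1114, -0.9198, 0.3764]
q̇ = J⁺·V = [-0.9940, -0.4220, 0.9710, 0.1570, -0.5090, -0.0630]

-0.9940 -0.4220 0.9710 0.1570 -0.5090 -0.0630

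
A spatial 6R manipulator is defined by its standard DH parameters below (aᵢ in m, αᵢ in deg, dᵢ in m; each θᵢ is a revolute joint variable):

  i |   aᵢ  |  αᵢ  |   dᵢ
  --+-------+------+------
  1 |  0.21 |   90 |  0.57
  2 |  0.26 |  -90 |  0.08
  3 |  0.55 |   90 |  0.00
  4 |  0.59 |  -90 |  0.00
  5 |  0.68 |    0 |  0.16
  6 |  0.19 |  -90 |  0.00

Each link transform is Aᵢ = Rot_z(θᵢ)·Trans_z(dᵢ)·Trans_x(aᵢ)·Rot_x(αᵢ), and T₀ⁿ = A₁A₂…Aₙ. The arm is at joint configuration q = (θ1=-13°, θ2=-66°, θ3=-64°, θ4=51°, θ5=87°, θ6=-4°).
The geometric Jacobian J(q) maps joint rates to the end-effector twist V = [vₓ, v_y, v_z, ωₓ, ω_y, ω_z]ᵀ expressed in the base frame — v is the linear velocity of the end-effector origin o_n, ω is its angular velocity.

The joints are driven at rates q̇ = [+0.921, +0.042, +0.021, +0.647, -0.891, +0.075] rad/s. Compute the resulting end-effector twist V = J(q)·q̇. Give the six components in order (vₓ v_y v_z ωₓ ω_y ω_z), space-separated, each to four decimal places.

1.3935 0.8617 0.3617 -0.7602 -0.7437 0.9980

o_n = [1.1990, -0.7378, -0.4679]
J₁: ẑ×o_n = [0.7378, 1.1990, -0.0000], ω = ẑ
J2: z=[-0.2250, -0.9744, 0.0000] o=[0.2046, -0.0472, 0.5700] → [1.0113, -0.2335, 1.1242, -0.2250, -0.9744, 0.0000]
J3: z=[0.8901, -0.2055, 0.4067] o=[0.2897, -0.1490, 0.3325] → [0.4040, 1.0823, -0.3373, 0.8901, -0.2055, 0.4067]
J4: z=[-0.4548, -0.3449, 0.8211] o=[0.2740, -0.6527, 0.1122] → [0.2699, 0.4956, 0.3577, -0.4548, -0.3449, 0.8211]
J5: z=[0.5823, 0.5824, 0.5672] o=[0.6716, -1.0870, 0.1500] → [-0.5580, 0.6589, -0.1038, 0.5823, 0.5824, 0.5672]
J6: z=[0.5823, 0.5824, 0.5672] o=[1.0976, -0.7858, -0.3145] → [-0.1165, 0.1468, -0.0311, 0.5823, 0.5824, 0.5672]
V = J·q̇ = [1.3935, 0.8617, 0.3617, -0.7602, -0.7437, 0.9980]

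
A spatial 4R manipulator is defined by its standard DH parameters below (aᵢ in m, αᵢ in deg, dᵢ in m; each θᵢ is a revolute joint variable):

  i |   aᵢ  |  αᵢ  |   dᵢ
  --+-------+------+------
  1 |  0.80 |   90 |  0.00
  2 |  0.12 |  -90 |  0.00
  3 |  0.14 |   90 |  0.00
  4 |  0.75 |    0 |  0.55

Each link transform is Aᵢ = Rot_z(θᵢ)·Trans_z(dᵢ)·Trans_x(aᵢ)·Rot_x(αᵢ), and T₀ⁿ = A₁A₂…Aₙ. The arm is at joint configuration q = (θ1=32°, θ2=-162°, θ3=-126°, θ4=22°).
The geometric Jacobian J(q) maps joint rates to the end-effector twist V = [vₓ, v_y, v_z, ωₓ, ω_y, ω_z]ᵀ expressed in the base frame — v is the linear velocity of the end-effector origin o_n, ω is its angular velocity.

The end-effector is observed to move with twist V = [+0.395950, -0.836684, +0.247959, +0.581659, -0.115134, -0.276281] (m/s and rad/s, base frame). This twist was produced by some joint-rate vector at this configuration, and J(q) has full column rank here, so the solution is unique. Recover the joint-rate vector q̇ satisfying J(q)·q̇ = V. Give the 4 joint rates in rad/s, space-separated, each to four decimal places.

o_n = [1.5970, 0.5822, -0.0150]
J₁: ẑ×o_n = [-0.5822, 1.5970, 0.0000], ω = ẑ
J2: z=[0.5299, -0.8480, 0.0000] o=[0.6784, 0.4239, 0.0000] → [0.0128, 0.0080, 0.8629, 0.5299, -0.8480, 0.0000]
J3: z=[0.2621, 0.1638, -0.9511] o=[0.5817, 0.3635, -0.0371] → [0.2116, -0.9714, -0.1089, 0.2621, 0.1638, -0.9511]
J4: z=[0.3410, 0.9062, 0.2500] o=[0.7080, 0.3089, -0.0117] → [-0.0714, 0.2234, -0.7124, 0.3410, 0.9062, 0.2500]
q̇ = J⁺·V = [-0.9330, 0.8520, -0.4910, 0.7590]

-0.9330 0.8520 -0.4910 0.7590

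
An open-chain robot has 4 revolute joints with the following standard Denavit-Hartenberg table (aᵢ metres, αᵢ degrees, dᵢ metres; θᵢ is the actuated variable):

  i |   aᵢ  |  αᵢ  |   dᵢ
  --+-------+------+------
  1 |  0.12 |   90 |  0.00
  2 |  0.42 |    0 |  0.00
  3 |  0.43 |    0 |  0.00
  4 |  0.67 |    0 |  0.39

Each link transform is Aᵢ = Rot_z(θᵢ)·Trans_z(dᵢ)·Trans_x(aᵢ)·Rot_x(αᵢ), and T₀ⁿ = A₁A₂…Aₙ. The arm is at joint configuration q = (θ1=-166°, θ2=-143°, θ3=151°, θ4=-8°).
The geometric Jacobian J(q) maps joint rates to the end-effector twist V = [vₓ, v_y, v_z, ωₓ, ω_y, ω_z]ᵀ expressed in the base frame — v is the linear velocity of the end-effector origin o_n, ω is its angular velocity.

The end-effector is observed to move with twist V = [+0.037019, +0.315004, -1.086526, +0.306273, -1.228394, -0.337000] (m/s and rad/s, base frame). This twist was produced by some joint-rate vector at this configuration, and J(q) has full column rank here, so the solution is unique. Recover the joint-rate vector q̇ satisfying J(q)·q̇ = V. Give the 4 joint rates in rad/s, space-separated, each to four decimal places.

-0.3370 -0.0690 -0.5450 -0.6520

o_n = [-0.9486, 0.1654, -0.1929]
J₁: ẑ×o_n = [-0.1654, -0.9486, 0.0000], ω = ẑ
J2: z=[-0.2419, 0.9703, 0.0000] o=[-0.1164, -0.0290, 0.0000] → [-0.1872, -0.0467, 0.7604, -0.2419, 0.9703, 0.0000]
J3: z=[-0.2419, 0.9703, 0.0000] o=[0.2090, 0.0521, -0.2528] → [0.0581, 0.0145, 1.0958, -0.2419, 0.9703, 0.0000]
J4: z=[-0.2419, 0.9703, 0.0000] o=[-0.2041, -0.0509, -0.1929] → [-0.0000, -0.0000, 0.6700, -0.2419, 0.9703, 0.0000]
q̇ = J⁺·V = [-0.3370, -0.0690, -0.5450, -0.6520]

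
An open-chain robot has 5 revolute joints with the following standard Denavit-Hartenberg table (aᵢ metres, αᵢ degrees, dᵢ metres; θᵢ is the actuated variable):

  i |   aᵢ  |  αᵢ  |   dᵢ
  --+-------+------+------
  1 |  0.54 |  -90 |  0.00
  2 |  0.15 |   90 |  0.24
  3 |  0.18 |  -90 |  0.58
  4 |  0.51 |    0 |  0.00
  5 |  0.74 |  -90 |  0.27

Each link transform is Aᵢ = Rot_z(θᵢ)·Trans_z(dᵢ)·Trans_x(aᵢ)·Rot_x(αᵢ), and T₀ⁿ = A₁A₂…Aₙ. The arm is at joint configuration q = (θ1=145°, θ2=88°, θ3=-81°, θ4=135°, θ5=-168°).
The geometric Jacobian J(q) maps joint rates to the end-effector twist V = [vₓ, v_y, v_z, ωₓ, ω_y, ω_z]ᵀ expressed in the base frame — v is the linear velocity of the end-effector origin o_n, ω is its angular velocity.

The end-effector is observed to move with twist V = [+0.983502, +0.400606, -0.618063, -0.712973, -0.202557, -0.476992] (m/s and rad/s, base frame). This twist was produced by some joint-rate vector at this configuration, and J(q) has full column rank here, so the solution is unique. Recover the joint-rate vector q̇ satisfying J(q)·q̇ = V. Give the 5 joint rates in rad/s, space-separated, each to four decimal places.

o_n = [-0.8784, 0.8010, -0.4635]
J₁: ẑ×o_n = [-0.8010, -0.8784, 0.0000], ω = ẑ
J2: z=[-0.5736, -0.8192, 0.0000] o=[-0.4423, 0.3097, 0.0000] → [0.3797, -0.2658, -0.6390, -0.5736, -0.8192, 0.0000]
J3: z=[-0.8187, 0.5732, 0.0349] o=[-0.5843, 0.1161, -0.1499] → [-0.2037, -0.2670, -0.3921, -0.8187, 0.5732, 0.0349]
J4: z=[-0.1180, -0.1084, -0.9871] o=[-0.9579, 0.5948, -0.1578] → [0.2367, -0.1146, -0.0157, -0.1180, -0.1084, -0.9871]
J5: z=[-0.1180, -0.1084, -0.9871] o=[-0.8654, 0.0952, -0.1140] → [0.7346, -0.0284, -0.0847, -0.1180, -0.1084, -0.9871]
q̇ = J⁺·V = [-0.6900, 0.6060, 0.4750, -0.8910, 0.6920]

-0.6900 0.6060 0.4750 -0.8910 0.6920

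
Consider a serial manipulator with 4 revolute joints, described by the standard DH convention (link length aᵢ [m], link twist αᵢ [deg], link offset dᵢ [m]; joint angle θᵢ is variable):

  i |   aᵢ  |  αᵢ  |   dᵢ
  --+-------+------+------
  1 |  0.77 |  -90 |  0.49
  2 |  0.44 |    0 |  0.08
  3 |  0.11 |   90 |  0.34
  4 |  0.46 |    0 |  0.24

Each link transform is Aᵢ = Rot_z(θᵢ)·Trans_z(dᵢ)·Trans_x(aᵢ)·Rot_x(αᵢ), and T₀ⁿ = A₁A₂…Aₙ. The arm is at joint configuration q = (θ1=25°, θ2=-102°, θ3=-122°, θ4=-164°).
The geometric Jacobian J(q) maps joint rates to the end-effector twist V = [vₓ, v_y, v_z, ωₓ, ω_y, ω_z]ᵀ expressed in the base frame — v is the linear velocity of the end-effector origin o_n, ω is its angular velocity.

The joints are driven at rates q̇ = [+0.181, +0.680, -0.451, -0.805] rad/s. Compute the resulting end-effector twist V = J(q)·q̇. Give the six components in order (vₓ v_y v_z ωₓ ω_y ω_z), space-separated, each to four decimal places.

0.0624 0.6384 0.0402 -0.6036 -0.0288 0.7601

o_n = [0.8587, 0.7239, 0.9785]
J₁: ẑ×o_n = [-0.7239, 0.8587, 0.0000], ω = ẑ
J2: z=[-0.4226, 0.9063, 0.0000] o=[0.6979, 0.3254, 0.4900] → [0.4427, 0.2064, -0.3142, -0.4226, 0.9063, 0.0000]
J3: z=[-0.4226, 0.9063, 0.0000] o=[0.5811, 0.3593, 0.9204] → [0.0527, 0.0246, -0.4057, -0.4226, 0.9063, 0.0000]
J4: z=[0.6296, 0.2936, -0.7193] o=[0.3657, 0.6340, 0.8440] → [0.1042, -0.4393, -0.0881, 0.6296, 0.2936, -0.7193]
V = J·q̇ = [0.0624, 0.6384, 0.0402, -0.6036, -0.0288, 0.7601]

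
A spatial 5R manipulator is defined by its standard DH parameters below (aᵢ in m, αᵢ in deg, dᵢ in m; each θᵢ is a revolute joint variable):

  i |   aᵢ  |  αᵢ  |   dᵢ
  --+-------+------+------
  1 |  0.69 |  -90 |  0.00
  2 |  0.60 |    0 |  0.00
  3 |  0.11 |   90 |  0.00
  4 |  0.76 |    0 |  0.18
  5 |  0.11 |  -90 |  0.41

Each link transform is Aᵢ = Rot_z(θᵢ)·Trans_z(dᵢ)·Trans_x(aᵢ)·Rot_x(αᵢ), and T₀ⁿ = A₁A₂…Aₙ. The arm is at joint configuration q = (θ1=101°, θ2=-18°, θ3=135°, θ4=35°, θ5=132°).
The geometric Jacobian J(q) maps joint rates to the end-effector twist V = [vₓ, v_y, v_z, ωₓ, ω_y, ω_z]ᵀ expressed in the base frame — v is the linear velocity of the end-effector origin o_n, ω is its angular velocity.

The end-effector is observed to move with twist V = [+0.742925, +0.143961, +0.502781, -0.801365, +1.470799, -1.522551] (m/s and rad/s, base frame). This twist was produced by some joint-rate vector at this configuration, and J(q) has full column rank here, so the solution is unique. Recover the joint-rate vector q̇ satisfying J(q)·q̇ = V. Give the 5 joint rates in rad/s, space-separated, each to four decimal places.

o_n = [-0.7389, 1.3869, -0.6397]
J₁: ẑ×o_n = [-1.3869, -0.7389, 0.0000], ω = ẑ
J2: z=[-0.9816, -0.1908, 0.0000] o=[-0.1317, 0.6773, 0.0000] → [0.1221, -0.6279, -0.8124, -0.9816, -0.1908, 0.0000]
J3: z=[-0.9816, -0.1908, 0.0000] o=[-0.2405, 1.2375, 0.1854] → [0.1574, -0.8099, -0.2418, -0.9816, -0.1908, 0.0000]
J4: z=[-0.1700, 0.8746, -0.4540] o=[-0.2310, 1.1885, 0.0874] → [-0.5458, 0.1070, 0.4105, -0.1700, 0.8746, -0.4540]
J5: z=[-0.1700, 0.8746, -0.4540] o=[-0.6356, 0.9853, -0.5490] → [0.1031, 0.0315, 0.0220, -0.1700, 0.8746, -0.4540]
q̇ = J⁺·V = [-0.7090, -0.4790, 0.9850, 0.8040, 0.9880]

-0.7090 -0.4790 0.9850 0.8040 0.9880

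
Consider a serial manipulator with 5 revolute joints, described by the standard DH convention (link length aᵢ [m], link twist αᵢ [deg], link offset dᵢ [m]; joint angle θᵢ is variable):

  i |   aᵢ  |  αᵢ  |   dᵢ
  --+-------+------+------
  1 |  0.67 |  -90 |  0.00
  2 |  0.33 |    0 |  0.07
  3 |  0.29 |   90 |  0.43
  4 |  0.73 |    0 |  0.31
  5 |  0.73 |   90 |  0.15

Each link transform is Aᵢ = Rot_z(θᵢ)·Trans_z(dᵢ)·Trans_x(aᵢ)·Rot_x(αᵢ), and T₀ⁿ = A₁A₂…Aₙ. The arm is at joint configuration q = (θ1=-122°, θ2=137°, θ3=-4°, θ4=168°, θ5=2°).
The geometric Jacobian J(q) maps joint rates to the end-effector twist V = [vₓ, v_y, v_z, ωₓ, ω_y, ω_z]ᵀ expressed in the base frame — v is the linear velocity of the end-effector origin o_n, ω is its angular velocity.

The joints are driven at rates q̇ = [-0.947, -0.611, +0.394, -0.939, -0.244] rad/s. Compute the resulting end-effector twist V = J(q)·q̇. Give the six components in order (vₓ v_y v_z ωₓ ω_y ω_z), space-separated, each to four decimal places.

-0.2484 -0.5075 -0.1192 0.2745 0.8487 -0.1402

o_n = [-0.1583, -1.7224, 0.2971]
J₁: ẑ×o_n = [1.7224, -0.1583, 0.0000], ω = ẑ
J2: z=[0.8480, -0.5299, 0.0000] o=[-0.3550, -0.5682, 0.0000] → [-0.1575, -0.2520, -0.8746, 0.8480, -0.5299, 0.0000]
J3: z=[0.8480, -0.5299, 0.0000] o=[-0.1678, -0.4006, -0.2251] → [-0.2767, -0.4428, -1.1159, 0.8480, -0.5299, 0.0000]
J4: z=[-0.3876, -0.6202, -0.6820] o=[0.3017, -0.4608, -0.4372] → [-1.3159, 0.5983, 0.2037, -0.3876, -0.6202, -0.6820]
J5: z=[-0.3876, -0.6202, -0.6820] o=[0.0522, -1.1464, -0.1264] → [-0.6555, 0.3076, 0.0927, -0.3876, -0.6202, -0.6820]
V = J·q̇ = [-0.2484, -0.5075, -0.1192, 0.2745, 0.8487, -0.1402]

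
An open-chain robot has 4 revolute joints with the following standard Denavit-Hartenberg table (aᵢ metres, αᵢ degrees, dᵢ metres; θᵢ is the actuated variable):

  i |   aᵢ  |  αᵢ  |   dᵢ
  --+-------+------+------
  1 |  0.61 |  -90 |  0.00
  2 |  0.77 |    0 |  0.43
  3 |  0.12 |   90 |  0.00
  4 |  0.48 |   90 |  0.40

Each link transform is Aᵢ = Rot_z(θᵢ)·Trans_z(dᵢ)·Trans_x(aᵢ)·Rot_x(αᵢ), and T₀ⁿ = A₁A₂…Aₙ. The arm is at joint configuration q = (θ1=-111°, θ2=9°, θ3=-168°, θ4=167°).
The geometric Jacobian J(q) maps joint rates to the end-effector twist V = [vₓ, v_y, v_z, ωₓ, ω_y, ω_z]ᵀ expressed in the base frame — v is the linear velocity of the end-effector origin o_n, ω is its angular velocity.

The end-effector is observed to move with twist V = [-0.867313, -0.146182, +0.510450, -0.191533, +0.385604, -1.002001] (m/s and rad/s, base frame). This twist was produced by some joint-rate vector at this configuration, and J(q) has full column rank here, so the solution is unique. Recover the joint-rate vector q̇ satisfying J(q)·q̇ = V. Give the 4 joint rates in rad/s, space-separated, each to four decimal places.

o_n = [-0.0539, -1.6415, -0.6185]
J₁: ẑ×o_n = [1.6415, -0.0539, 0.0000], ω = ẑ
J2: z=[0.9336, -0.3584, 0.0000] o=[-0.2186, -0.5695, 0.0000] → [0.2216, 0.5774, -0.9418, 0.9336, -0.3584, 0.0000]
J3: z=[0.9336, -0.3584, 0.0000] o=[-0.0897, -1.4336, -0.1205] → [0.1785, 0.4650, -0.1813, 0.9336, -0.3584, 0.0000]
J4: z=[0.1284, 0.3346, -0.9336] o=[-0.0496, -1.3290, -0.0775] → [-0.4728, 0.0735, -0.0387, 0.1284, 0.3346, -0.9336]
q̇ = J⁺·V = [-0.2430, -0.6370, 0.3200, 0.8130]

-0.2430 -0.6370 0.3200 0.8130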